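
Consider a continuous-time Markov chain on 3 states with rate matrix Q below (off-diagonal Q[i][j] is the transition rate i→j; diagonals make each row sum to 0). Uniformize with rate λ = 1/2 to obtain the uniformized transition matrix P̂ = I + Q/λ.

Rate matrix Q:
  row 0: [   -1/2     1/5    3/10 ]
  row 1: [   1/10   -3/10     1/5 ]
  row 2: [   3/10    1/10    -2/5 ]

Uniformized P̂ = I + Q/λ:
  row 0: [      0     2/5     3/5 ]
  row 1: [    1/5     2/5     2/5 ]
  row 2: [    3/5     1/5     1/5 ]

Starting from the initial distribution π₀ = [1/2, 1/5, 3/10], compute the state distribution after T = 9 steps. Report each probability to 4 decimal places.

t=0: π = [0.5000, 0.2000, 0.3000]
t=1: π = [0.2200, 0.3400, 0.4400]
t=2: π = [0.3320, 0.3120, 0.3560]
t=3: π = [0.2760, 0.3288, 0.3952]
t=4: π = [0.3029, 0.3210, 0.3762]
t=5: π = [0.2899, 0.3248, 0.3853]
t=6: π = [0.2962, 0.3229, 0.3809]
t=7: π = [0.2931, 0.3238, 0.3831]
t=8: π = [0.2946, 0.3234, 0.3820]
t=9: π = [0.2939, 0.3236, 0.3825]

π = [0.2939, 0.3236, 0.3825]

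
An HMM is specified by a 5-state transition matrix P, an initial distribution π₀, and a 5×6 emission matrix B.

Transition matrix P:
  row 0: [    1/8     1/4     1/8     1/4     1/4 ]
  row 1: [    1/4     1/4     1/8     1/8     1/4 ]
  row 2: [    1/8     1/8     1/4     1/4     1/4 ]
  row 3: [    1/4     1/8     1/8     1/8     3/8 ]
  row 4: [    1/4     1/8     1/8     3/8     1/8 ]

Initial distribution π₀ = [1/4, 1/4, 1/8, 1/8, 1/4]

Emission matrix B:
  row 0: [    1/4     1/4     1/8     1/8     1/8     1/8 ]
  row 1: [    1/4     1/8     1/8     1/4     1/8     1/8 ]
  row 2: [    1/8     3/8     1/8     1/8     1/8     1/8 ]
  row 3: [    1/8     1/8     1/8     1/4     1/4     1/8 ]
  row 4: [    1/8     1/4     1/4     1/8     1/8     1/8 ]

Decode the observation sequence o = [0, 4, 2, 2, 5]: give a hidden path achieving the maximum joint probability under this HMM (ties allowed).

t=0: δ = [6.250e-02, 6.250e-02, 1.562e-02, 1.562e-02, 3.125e-02]  (obs o_0=0)
t=1: δ = [1.953e-03, 1.953e-03, 9.766e-04, 3.906e-03, 1.953e-03]  ψ = [1, 0, 0, 0, 0]  (obs o_1=4)
t=2: δ = [1.221e-04, 6.104e-05, 6.104e-05, 9.155e-05, 3.662e-04]  ψ = [3, 0, 3, 4, 3]  (obs o_2=2)
t=3: δ = [1.144e-05, 5.722e-06, 5.722e-06, 1.717e-05, 1.144e-05]  ψ = [4, 4, 4, 4, 4]  (obs o_3=2)
t=4: δ = [5.364e-07, 3.576e-07, 2.682e-07, 5.364e-07, 8.047e-07]  ψ = [3, 0, 3, 4, 3]  (obs o_4=5)
backtrack: best end state = 4; path = [0, 3, 4, 3, 4]

path = [0, 3, 4, 3, 4]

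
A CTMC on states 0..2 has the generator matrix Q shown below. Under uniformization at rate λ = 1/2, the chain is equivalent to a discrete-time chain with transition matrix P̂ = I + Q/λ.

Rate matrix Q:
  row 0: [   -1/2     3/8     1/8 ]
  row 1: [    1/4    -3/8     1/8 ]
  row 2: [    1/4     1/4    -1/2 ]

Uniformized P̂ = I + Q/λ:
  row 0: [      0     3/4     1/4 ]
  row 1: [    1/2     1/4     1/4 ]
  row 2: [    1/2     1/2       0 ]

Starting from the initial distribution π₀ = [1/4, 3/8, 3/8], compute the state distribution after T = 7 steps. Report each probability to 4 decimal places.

π = [0.3340, 0.4660, 0.2000]

t=0: π = [0.2500, 0.3750, 0.3750]
t=1: π = [0.3750, 0.4688, 0.1563]
t=2: π = [0.3125, 0.4766, 0.2109]
t=3: π = [0.3438, 0.4590, 0.1973]
t=4: π = [0.3281, 0.4712, 0.2007]
t=5: π = [0.3359, 0.4642, 0.1998]
t=6: π = [0.3320, 0.4679, 0.2000]
t=7: π = [0.3340, 0.4660, 0.2000]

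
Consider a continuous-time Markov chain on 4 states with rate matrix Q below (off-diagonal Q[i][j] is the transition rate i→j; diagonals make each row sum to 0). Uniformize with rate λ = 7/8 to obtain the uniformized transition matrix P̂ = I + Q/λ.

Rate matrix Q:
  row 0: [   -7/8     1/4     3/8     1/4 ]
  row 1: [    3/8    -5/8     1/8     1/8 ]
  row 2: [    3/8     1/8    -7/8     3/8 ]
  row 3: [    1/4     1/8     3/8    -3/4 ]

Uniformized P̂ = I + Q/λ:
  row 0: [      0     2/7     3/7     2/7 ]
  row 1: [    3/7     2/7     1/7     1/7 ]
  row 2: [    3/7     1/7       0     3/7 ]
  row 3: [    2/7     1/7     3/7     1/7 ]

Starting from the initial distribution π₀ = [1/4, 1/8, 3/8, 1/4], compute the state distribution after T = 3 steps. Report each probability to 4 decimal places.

t=0: π = [0.2500, 0.1250, 0.3750, 0.2500]
t=1: π = [0.2857, 0.1964, 0.2321, 0.2857]
t=2: π = [0.2653, 0.2117, 0.2730, 0.2500]
t=3: π = [0.2792, 0.2110, 0.2511, 0.2587]

π = [0.2792, 0.2110, 0.2511, 0.2587]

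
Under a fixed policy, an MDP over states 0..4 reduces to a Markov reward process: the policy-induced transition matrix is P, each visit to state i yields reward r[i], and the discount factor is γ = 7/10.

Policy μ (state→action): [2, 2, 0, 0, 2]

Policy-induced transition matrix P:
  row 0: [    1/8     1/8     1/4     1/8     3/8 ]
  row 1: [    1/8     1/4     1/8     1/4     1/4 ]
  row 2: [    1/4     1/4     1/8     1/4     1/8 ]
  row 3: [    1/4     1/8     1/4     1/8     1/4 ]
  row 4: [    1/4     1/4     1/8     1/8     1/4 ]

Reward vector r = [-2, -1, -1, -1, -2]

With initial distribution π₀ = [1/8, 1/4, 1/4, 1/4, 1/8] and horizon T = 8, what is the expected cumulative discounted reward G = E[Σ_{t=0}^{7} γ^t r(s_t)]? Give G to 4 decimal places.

t=0: π = [0.1250, 0.2500, 0.2500, 0.2500, 0.1250], E[r] = -1.2500, γ^t·E[r] = -1.250000, running G = -1.250000
t=1: π = [0.2031, 0.2031, 0.1719, 0.1875, 0.2344], E[r] = -1.4375, γ^t·E[r] = -1.006250, running G = -2.256250
t=2: π = [0.1992, 0.2012, 0.1738, 0.1719, 0.2539], E[r] = -1.4531, γ^t·E[r] = -0.712031, running G = -2.968281
t=3: π = [0.2000, 0.2036, 0.1714, 0.1719, 0.2532], E[r] = -1.4531, γ^t·E[r] = -0.498422, running G = -3.466703
t=4: π = [0.1996, 0.2035, 0.1715, 0.1719, 0.2536], E[r] = -1.4531, γ^t·E[r] = -0.348895, running G = -3.815598
t=5: π = [0.1996, 0.2036, 0.1714, 0.1719, 0.2535], E[r] = -1.4531, γ^t·E[r] = -0.244227, running G = -4.059825
t=6: π = [0.1996, 0.2036, 0.1714, 0.1719, 0.2535], E[r] = -1.4531, γ^t·E[r] = -0.170959, running G = -4.230784
t=7: π = [0.1996, 0.2036, 0.1714, 0.1719, 0.2535], E[r] = -1.4531, γ^t·E[r] = -0.119671, running G = -4.350455

G = -4.3505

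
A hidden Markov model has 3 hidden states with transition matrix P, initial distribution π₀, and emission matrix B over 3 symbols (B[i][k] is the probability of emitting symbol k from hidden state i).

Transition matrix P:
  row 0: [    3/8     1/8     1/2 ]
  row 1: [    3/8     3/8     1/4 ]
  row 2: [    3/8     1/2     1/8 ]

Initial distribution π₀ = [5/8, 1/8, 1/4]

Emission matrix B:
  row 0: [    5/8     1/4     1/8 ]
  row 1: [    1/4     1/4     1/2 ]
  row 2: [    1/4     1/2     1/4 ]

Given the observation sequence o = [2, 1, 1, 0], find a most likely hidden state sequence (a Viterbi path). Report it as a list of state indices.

path = [0, 2, 1, 0]

t=0: δ = [7.812e-02, 6.250e-02, 6.250e-02]  (obs o_0=2)
t=1: δ = [7.324e-03, 7.812e-03, 1.953e-02]  ψ = [0, 2, 0]  (obs o_1=1)
t=2: δ = [1.831e-03, 2.441e-03, 1.831e-03]  ψ = [2, 2, 0]  (obs o_2=1)
t=3: δ = [5.722e-04, 2.289e-04, 2.289e-04]  ψ = [1, 1, 0]  (obs o_3=0)
backtrack: best end state = 0; path = [0, 2, 1, 0]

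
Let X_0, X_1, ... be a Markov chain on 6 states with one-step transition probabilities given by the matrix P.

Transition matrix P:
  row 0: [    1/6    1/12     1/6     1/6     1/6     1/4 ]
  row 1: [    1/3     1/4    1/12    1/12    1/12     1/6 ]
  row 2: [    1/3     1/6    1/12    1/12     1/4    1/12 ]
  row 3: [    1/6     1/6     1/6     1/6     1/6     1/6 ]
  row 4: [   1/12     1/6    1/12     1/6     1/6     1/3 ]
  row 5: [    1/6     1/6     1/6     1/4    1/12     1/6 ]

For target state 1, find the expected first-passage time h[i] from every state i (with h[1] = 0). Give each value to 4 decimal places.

h = [7.1304, 0.0000, 6.6617, 6.5816, 6.5299, 6.5859]

First-step conditioning: h[1] = 0; for i ≠ 1, h[i] = 1 + Σ_k P[i][k]·h[k].
  h[0] = 1 + 1/6·h[0] + 1/6·h[2] + 1/6·h[3] + 1/6·h[4] + 1/4·h[5]
  h[2] = 1 + 1/3·h[0] + 1/12·h[2] + 1/12·h[3] + 1/4·h[4] + 1/12·h[5]
  h[3] = 1 + 1/6·h[0] + 1/6·h[2] + 1/6·h[3] + 1/6·h[4] + 1/6·h[5]
  h[4] = 1 + 1/12·h[0] + 1/12·h[2] + 1/6·h[3] + 1/6·h[4] + 1/3·h[5]
  h[5] = 1 + 1/6·h[0] + 1/6·h[2] + 1/4·h[3] + 1/12·h[4] + 1/6·h[5]
Solving the 5×5 linear system over states ≠ 1 gives exactly h = [12414/1741, 0, 11598/1741, 22917/3482, 22737/3482, 11466/1741] (h[1] = 0 is the target).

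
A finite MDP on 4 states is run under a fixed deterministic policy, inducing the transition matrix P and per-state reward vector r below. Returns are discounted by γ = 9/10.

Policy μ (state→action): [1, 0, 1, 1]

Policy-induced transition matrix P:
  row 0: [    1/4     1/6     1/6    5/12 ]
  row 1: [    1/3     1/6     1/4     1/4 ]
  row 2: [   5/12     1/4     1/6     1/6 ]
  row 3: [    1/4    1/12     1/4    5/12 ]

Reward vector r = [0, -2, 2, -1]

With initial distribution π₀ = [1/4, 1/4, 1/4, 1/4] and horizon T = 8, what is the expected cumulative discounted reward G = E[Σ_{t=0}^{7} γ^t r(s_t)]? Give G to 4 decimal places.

G = -1.3504

t=0: π = [0.2500, 0.2500, 0.2500, 0.2500], E[r] = -0.2500, γ^t·E[r] = -0.250000, running G = -0.250000
t=1: π = [0.3125, 0.1667, 0.2083, 0.3125], E[r] = -0.2292, γ^t·E[r] = -0.206250, running G = -0.456250
t=2: π = [0.2986, 0.1580, 0.2066, 0.3368], E[r] = -0.2396, γ^t·E[r] = -0.194063, running G = -0.650313
t=3: π = [0.2976, 0.1558, 0.2079, 0.3387], E[r] = -0.2345, γ^t·E[r] = -0.170965, running G = -0.821277
t=4: π = [0.2976, 0.1558, 0.2079, 0.3387], E[r] = -0.2345, γ^t·E[r] = -0.153860, running G = -0.975138
t=5: π = [0.2976, 0.1558, 0.2079, 0.3387], E[r] = -0.2345, γ^t·E[r] = -0.138478, running G = -1.113616
t=6: π = [0.2976, 0.1558, 0.2079, 0.3387], E[r] = -0.2345, γ^t·E[r] = -0.124629, running G = -1.238244
t=7: π = [0.2976, 0.1558, 0.2079, 0.3387], E[r] = -0.2345, γ^t·E[r] = -0.112166, running G = -1.350410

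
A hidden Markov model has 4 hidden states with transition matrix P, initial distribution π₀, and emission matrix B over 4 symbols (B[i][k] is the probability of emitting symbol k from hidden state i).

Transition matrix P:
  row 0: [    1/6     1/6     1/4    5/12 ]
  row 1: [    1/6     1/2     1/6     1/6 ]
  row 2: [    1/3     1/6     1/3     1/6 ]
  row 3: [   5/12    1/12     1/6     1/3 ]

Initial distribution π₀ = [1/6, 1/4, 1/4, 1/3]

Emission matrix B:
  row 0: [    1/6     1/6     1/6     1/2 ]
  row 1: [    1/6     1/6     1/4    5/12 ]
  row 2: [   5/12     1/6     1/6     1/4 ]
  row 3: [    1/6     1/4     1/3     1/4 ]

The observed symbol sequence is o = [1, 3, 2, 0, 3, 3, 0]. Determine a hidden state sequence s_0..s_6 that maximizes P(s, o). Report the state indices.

t=0: δ = [2.778e-02, 4.167e-02, 4.167e-02, 8.333e-02]  (obs o_0=1)
t=1: δ = [1.736e-02, 8.681e-03, 3.472e-03, 6.944e-03]  ψ = [3, 1, 2, 3]  (obs o_1=3)
t=2: δ = [4.823e-04, 1.085e-03, 7.234e-04, 2.411e-03]  ψ = [0, 1, 0, 0]  (obs o_2=2)
t=3: δ = [1.674e-04, 9.042e-05, 1.674e-04, 1.340e-04]  ψ = [3, 1, 3, 3]  (obs o_3=0)
t=4: δ = [2.791e-05, 1.884e-05, 1.395e-05, 1.744e-05]  ψ = [2, 1, 2, 0]  (obs o_4=3)
t=5: δ = [3.634e-06, 3.925e-06, 1.744e-06, 2.907e-06]  ψ = [3, 1, 0, 0]  (obs o_5=3)
t=6: δ = [2.019e-07, 3.270e-07, 3.785e-07, 2.524e-07]  ψ = [3, 1, 0, 0]  (obs o_6=0)
backtrack: best end state = 2; path = [3, 0, 3, 0, 3, 0, 2]

path = [3, 0, 3, 0, 3, 0, 2]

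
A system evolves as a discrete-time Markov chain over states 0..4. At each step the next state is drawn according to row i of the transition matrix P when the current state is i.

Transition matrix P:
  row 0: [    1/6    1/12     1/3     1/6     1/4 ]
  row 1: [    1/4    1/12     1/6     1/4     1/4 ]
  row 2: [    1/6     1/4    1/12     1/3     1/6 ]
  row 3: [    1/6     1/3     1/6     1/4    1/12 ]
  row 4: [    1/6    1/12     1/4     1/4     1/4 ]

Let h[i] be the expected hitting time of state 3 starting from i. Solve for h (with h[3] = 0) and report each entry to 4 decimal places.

First-step conditioning: h[3] = 0; for i ≠ 3, h[i] = 1 + Σ_k P[i][k]·h[k].
  h[0] = 1 + 1/6·h[0] + 1/12·h[1] + 1/3·h[2] + 1/4·h[4]
  h[1] = 1 + 1/4·h[0] + 1/12·h[1] + 1/6·h[2] + 1/4·h[4]
  h[2] = 1 + 1/6·h[0] + 1/4·h[1] + 1/12·h[2] + 1/6·h[4]
  h[4] = 1 + 1/6·h[0] + 1/12·h[1] + 1/4·h[2] + 1/4·h[4]
Solving the 4×4 linear system over states ≠ 3 gives exactly h = [26352/6199, 24756/6199, 22752/6199, 0, 24456/6199] (h[3] = 0 is the target).

h = [4.2510, 3.9935, 3.6703, 0.0000, 3.9452]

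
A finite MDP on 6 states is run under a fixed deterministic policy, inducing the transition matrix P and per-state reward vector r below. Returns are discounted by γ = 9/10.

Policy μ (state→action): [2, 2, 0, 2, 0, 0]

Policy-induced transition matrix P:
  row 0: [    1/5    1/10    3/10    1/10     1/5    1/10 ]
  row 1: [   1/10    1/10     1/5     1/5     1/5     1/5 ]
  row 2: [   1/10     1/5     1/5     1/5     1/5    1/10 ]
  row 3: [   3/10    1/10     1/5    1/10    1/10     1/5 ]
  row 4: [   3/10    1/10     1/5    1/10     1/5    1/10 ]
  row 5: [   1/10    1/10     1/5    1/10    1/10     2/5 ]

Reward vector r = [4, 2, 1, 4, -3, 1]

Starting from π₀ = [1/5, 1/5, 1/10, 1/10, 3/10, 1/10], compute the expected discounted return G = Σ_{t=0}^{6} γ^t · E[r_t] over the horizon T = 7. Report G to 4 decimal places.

t=0: π = [0.2000, 0.2000, 0.1000, 0.1000, 0.3000, 0.1000], E[r] = 0.9000, γ^t·E[r] = 0.900000, running G = 0.900000
t=1: π = [0.2000, 0.1100, 0.2200, 0.1300, 0.1800, 0.1600], E[r] = 1.3800, γ^t·E[r] = 1.242000, running G = 2.142000
t=2: π = [0.1820, 0.1220, 0.2200, 0.1330, 0.1710, 0.1720], E[r] = 1.3830, γ^t·E[r] = 1.120230, running G = 3.262230
t=3: π = [0.1790, 0.1220, 0.2182, 0.1342, 0.1695, 0.1771], E[r] = 1.3836, γ^t·E[r] = 1.008644, running G = 4.270874
t=4: π = [0.1786, 0.1218, 0.2179, 0.1340, 0.1689, 0.1788], E[r] = 1.3843, γ^t·E[r] = 0.908252, running G = 5.179127
t=5: π = [0.1784, 0.1218, 0.2179, 0.1340, 0.1687, 0.1792], E[r] = 1.3841, γ^t·E[r] = 0.817321, running G = 5.996448
t=6: π = [0.1784, 0.1218, 0.2178, 0.1340, 0.1687, 0.1793], E[r] = 1.3841, γ^t·E[r] = 0.735570, running G = 6.732018

G = 6.7320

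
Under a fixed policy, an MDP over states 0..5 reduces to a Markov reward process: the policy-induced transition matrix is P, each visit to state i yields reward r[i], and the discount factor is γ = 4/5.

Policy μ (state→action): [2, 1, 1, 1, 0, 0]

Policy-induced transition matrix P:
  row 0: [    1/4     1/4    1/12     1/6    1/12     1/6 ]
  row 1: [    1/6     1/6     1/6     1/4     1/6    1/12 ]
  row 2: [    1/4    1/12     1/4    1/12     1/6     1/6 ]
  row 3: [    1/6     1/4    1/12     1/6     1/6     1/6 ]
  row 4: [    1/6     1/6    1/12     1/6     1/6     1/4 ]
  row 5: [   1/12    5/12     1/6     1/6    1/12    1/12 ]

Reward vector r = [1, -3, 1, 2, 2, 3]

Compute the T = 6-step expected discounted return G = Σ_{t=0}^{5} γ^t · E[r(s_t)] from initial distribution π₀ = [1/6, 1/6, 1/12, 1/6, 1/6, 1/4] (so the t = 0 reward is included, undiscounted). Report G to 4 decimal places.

G = 3.0110

t=0: π = [0.1667, 0.1667, 0.0833, 0.1667, 0.1667, 0.2500], E[r] = 1.1667, γ^t·E[r] = 1.166667, running G = 1.166667
t=1: π = [0.1667, 0.2500, 0.1319, 0.1736, 0.1319, 0.1458], E[r] = 0.5972, γ^t·E[r] = 0.477778, running G = 1.644444
t=2: π = [0.1794, 0.2205, 0.1383, 0.1765, 0.1406, 0.1447], E[r] = 0.7245, γ^t·E[r] = 0.463704, running G = 2.108148
t=3: π = [0.1811, 0.2210, 0.1368, 0.1735, 0.1397, 0.1480], E[r] = 0.7252, γ^t·E[r] = 0.371309, running G = 2.479457
t=4: π = [0.1808, 0.2218, 0.1369, 0.1737, 0.1392, 0.1476], E[r] = 0.7208, γ^t·E[r] = 0.295253, running G = 2.774709
t=5: π = [0.1808, 0.2217, 0.1369, 0.1737, 0.1393, 0.1475], E[r] = 0.7213, γ^t·E[r] = 0.236340, running G = 3.011050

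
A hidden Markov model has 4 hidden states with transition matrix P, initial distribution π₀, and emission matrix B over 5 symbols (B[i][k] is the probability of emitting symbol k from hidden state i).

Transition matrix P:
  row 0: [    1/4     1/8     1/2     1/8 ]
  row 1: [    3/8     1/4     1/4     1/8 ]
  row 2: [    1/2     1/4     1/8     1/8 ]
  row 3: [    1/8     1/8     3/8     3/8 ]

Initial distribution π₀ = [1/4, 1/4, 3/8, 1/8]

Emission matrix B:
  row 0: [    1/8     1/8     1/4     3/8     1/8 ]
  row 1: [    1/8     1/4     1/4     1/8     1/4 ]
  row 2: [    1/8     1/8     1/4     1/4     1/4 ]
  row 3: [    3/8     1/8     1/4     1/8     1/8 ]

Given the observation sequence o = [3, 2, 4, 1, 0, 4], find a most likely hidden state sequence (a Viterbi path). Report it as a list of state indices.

path = [2, 0, 2, 1, 0, 2]

t=0: δ = [9.375e-02, 3.125e-02, 9.375e-02, 1.562e-02]  (obs o_0=3)
t=1: δ = [1.172e-02, 5.859e-03, 1.172e-02, 2.930e-03]  ψ = [2, 2, 0, 0]  (obs o_1=2)
t=2: δ = [7.324e-04, 7.324e-04, 1.465e-03, 1.831e-04]  ψ = [2, 2, 0, 0]  (obs o_2=4)
t=3: δ = [9.155e-05, 9.155e-05, 4.578e-05, 2.289e-05]  ψ = [2, 2, 0, 2]  (obs o_3=1)
t=4: δ = [4.292e-06, 2.861e-06, 5.722e-06, 4.292e-06]  ψ = [1, 1, 0, 0]  (obs o_4=0)
t=5: δ = [3.576e-07, 3.576e-07, 5.364e-07, 2.012e-07]  ψ = [2, 2, 0, 3]  (obs o_5=4)
backtrack: best end state = 2; path = [2, 0, 2, 1, 0, 2]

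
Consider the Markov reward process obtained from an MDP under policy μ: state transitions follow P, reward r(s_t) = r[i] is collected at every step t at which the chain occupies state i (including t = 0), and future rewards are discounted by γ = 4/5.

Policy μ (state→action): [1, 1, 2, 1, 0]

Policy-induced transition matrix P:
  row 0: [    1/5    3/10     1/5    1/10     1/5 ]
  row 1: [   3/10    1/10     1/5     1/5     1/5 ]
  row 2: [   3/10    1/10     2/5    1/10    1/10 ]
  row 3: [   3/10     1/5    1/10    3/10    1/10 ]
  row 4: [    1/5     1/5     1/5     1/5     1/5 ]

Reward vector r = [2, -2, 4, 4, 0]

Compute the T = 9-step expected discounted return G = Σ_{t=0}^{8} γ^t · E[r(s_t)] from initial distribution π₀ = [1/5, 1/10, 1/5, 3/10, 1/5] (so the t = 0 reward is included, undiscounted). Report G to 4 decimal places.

t=0: π = [0.2000, 0.1000, 0.2000, 0.3000, 0.2000], E[r] = 2.2000, γ^t·E[r] = 2.200000, running G = 2.200000
t=1: π = [0.2600, 0.1900, 0.2100, 0.1900, 0.1500], E[r] = 1.7400, γ^t·E[r] = 1.392000, running G = 3.592000
t=2: π = [0.2590, 0.1860, 0.2230, 0.1720, 0.1600], E[r] = 1.7260, γ^t·E[r] = 1.104640, running G = 4.696640
t=3: π = [0.2581, 0.1850, 0.2274, 0.1690, 0.1605], E[r] = 1.7318, γ^t·E[r] = 0.886682, running G = 5.583322
t=4: π = [0.2581, 0.1846, 0.2286, 0.1684, 0.1604], E[r] = 1.7349, γ^t·E[r] = 0.710599, running G = 6.293920
t=5: π = [0.2582, 0.1845, 0.2289, 0.1682, 0.1603], E[r] = 1.7355, γ^t·E[r] = 0.568681, running G = 6.862602
t=6: π = [0.2582, 0.1845, 0.2290, 0.1681, 0.1603], E[r] = 1.7356, γ^t·E[r] = 0.454989, running G = 7.317591
t=7: π = [0.2582, 0.1845, 0.2290, 0.1681, 0.1603], E[r] = 1.7357, γ^t·E[r] = 0.364000, running G = 7.681591
t=8: π = [0.2582, 0.1845, 0.2290, 0.1681, 0.1603], E[r] = 1.7357, γ^t·E[r] = 0.291202, running G = 7.972794

G = 7.9728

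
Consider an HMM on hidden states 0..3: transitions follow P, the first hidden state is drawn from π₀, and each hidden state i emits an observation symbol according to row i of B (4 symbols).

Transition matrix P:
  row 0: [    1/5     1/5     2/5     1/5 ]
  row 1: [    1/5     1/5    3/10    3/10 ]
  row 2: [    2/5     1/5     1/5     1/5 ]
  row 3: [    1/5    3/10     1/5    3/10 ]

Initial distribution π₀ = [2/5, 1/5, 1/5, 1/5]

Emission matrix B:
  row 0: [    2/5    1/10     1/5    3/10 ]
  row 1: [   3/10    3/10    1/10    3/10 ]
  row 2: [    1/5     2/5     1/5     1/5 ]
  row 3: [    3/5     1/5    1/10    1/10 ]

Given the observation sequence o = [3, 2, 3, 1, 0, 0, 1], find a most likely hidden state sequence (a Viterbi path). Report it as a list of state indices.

path = [0, 2, 0, 2, 0, 0, 2]

t=0: δ = [1.200e-01, 6.000e-02, 4.000e-02, 2.000e-02]  (obs o_0=3)
t=1: δ = [4.800e-03, 2.400e-03, 9.600e-03, 2.400e-03]  ψ = [0, 0, 0, 0]  (obs o_1=2)
t=2: δ = [1.152e-03, 5.760e-04, 3.840e-04, 1.920e-04]  ψ = [2, 2, 0, 2]  (obs o_2=3)
t=3: δ = [2.304e-05, 6.912e-05, 1.843e-04, 4.608e-05]  ψ = [0, 0, 0, 0]  (obs o_3=1)
t=4: δ = [2.949e-05, 1.106e-05, 7.373e-06, 2.212e-05]  ψ = [2, 2, 2, 2]  (obs o_4=0)
t=5: δ = [2.359e-06, 1.991e-06, 2.359e-06, 3.981e-06]  ψ = [0, 3, 0, 3]  (obs o_5=0)
t=6: δ = [9.437e-08, 3.583e-07, 3.775e-07, 2.389e-07]  ψ = [2, 3, 0, 3]  (obs o_6=1)
backtrack: best end state = 2; path = [0, 2, 0, 2, 0, 0, 2]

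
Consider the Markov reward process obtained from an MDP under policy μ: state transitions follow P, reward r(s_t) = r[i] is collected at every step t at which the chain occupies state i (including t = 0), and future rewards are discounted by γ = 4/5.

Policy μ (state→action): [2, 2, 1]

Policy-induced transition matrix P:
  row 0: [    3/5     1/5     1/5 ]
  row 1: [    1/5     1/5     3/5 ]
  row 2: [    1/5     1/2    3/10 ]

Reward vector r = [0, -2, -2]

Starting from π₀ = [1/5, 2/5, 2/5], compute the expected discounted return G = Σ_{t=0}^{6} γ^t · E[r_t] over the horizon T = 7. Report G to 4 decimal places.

G = -5.6606

t=0: π = [0.2000, 0.4000, 0.4000], E[r] = -1.6000, γ^t·E[r] = -1.600000, running G = -1.600000
t=1: π = [0.2800, 0.3200, 0.4000], E[r] = -1.4400, γ^t·E[r] = -1.152000, running G = -2.752000
t=2: π = [0.3120, 0.3200, 0.3680], E[r] = -1.3760, γ^t·E[r] = -0.880640, running G = -3.632640
t=3: π = [0.3248, 0.3104, 0.3648], E[r] = -1.3504, γ^t·E[r] = -0.691405, running G = -4.324045
t=4: π = [0.3299, 0.3094, 0.3606], E[r] = -1.3402, γ^t·E[r] = -0.548930, running G = -4.872974
t=5: π = [0.3320, 0.3082, 0.3598], E[r] = -1.3361, γ^t·E[r] = -0.437801, running G = -5.310776
t=6: π = [0.3328, 0.3080, 0.3593], E[r] = -1.3344, γ^t·E[r] = -0.349812, running G = -5.660587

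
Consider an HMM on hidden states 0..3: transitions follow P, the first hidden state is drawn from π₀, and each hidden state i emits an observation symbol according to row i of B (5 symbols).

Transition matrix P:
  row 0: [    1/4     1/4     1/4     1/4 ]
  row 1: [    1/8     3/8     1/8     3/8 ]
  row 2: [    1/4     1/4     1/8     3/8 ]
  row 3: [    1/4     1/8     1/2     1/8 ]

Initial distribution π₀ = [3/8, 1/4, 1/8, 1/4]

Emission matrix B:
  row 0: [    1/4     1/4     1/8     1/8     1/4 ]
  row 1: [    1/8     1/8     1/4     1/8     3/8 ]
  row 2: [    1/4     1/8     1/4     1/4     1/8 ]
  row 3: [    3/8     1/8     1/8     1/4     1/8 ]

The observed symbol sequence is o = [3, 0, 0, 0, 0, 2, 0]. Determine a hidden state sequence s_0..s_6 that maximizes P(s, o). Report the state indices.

t=0: δ = [4.688e-02, 3.125e-02, 3.125e-02, 6.250e-02]  (obs o_0=3)
t=1: δ = [3.906e-03, 1.465e-03, 7.812e-03, 4.395e-03]  ψ = [3, 0, 3, 0]  (obs o_1=0)
t=2: δ = [4.883e-04, 2.441e-04, 5.493e-04, 1.099e-03]  ψ = [2, 2, 3, 2]  (obs o_2=0)
t=3: δ = [6.866e-05, 1.717e-05, 1.373e-04, 7.725e-05]  ψ = [3, 2, 3, 2]  (obs o_3=0)
t=4: δ = [8.583e-06, 4.292e-06, 9.656e-06, 1.931e-05]  ψ = [2, 2, 3, 2]  (obs o_4=0)
t=5: δ = [6.035e-07, 6.035e-07, 2.414e-06, 4.526e-07]  ψ = [3, 2, 3, 2]  (obs o_5=2)
t=6: δ = [1.509e-07, 7.544e-08, 7.544e-08, 3.395e-07]  ψ = [2, 2, 2, 2]  (obs o_6=0)
backtrack: best end state = 3; path = [3, 2, 3, 2, 3, 2, 3]

path = [3, 2, 3, 2, 3, 2, 3]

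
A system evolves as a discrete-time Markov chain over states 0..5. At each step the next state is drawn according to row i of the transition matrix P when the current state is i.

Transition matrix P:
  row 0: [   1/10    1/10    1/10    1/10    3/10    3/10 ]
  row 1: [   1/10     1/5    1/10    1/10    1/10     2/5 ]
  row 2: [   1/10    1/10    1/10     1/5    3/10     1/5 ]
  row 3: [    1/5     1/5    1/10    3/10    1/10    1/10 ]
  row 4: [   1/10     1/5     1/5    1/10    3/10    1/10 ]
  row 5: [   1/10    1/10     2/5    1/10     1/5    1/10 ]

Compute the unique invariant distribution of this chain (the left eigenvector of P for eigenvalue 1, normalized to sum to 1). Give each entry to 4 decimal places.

Balance equations π_j = Σ_i π_i·P[i][j]:
  π_0 = 1/10·π_0 + 1/10·π_1 + 1/10·π_2 + 1/5·π_3 + 1/10·π_4 + 1/10·π_5
  π_1 = 1/10·π_0 + 1/5·π_1 + 1/10·π_2 + 1/5·π_3 + 1/5·π_4 + 1/10·π_5
  π_2 = 1/10·π_0 + 1/10·π_1 + 1/10·π_2 + 1/10·π_3 + 1/5·π_4 + 2/5·π_5
  π_3 = 1/10·π_0 + 1/10·π_1 + 1/5·π_2 + 3/10·π_3 + 1/10·π_4 + 1/10·π_5
  π_4 = 3/10·π_0 + 1/10·π_1 + 3/10·π_2 + 1/10·π_3 + 3/10·π_4 + 1/5·π_5
  normalize: π_0 + π_1 + π_2 + π_3 + π_4 + π_5 = 1
Solving the linear system gives exactly π = [10294/89727, 13646/89727, 15977/89727, 13213/89727, 19874/89727, 16723/89727].

π = [0.1147, 0.1521, 0.1781, 0.1473, 0.2215, 0.1864]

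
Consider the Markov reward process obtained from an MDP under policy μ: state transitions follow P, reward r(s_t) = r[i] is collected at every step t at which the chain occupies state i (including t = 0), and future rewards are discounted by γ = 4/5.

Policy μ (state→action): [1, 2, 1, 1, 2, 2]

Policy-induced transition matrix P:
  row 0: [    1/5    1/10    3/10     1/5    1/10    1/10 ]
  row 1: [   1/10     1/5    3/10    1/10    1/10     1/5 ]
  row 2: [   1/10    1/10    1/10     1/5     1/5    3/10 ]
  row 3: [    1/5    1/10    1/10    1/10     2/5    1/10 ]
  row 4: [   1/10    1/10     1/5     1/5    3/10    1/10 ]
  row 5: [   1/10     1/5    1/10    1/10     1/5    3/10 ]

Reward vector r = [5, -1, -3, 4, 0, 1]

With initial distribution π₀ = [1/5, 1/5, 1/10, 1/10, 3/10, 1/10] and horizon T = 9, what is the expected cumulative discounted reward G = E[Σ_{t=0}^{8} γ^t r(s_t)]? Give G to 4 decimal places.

G = 3.5447

t=0: π = [0.2000, 0.2000, 0.1000, 0.1000, 0.3000, 0.1000], E[r] = 1.0000, γ^t·E[r] = 1.000000, running G = 1.000000
t=1: π = [0.1300, 0.1300, 0.2100, 0.1600, 0.2100, 0.1600], E[r] = 0.6900, γ^t·E[r] = 0.552000, running G = 1.552000
t=2: π = [0.1290, 0.1290, 0.1730, 0.1550, 0.2270, 0.1870], E[r] = 0.8040, γ^t·E[r] = 0.514560, running G = 2.066560
t=3: π = [0.1284, 0.1316, 0.1743, 0.1529, 0.2279, 0.1849], E[r] = 0.7840, γ^t·E[r] = 0.401408, running G = 2.467968
t=4: π = [0.1281, 0.1317, 0.1748, 0.1531, 0.2274, 0.1850], E[r] = 0.7819, γ^t·E[r] = 0.320254, running G = 2.788222
t=5: π = [0.1281, 0.1317, 0.1747, 0.1530, 0.2274, 0.1851], E[r] = 0.7821, γ^t·E[r] = 0.256275, running G = 3.044497
t=6: π = [0.1281, 0.1317, 0.1747, 0.1530, 0.2274, 0.1851], E[r] = 0.7820, γ^t·E[r] = 0.205001, running G = 3.249498
t=7: π = [0.1281, 0.1317, 0.1747, 0.1530, 0.2274, 0.1851], E[r] = 0.7820, γ^t·E[r] = 0.163998, running G = 3.413496
t=8: π = [0.1281, 0.1317, 0.1747, 0.1530, 0.2274, 0.1851], E[r] = 0.7820, γ^t·E[r] = 0.131198, running G = 3.544694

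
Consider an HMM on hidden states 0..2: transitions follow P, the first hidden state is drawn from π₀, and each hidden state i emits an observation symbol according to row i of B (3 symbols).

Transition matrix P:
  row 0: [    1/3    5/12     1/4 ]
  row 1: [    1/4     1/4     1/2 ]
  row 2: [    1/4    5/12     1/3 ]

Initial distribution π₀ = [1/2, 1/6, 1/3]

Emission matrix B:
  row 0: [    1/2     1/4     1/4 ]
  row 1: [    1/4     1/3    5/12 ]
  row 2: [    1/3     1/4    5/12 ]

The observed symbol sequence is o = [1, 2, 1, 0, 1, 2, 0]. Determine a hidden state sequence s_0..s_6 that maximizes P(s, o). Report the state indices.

path = [0, 1, 2, 0, 1, 2, 0]

t=0: δ = [1.250e-01, 5.556e-02, 8.333e-02]  (obs o_0=1)
t=1: δ = [1.042e-02, 2.170e-02, 1.302e-02]  ψ = [0, 0, 0]  (obs o_1=2)
t=2: δ = [1.356e-03, 1.808e-03, 2.713e-03]  ψ = [1, 1, 1]  (obs o_2=1)
t=3: δ = [3.391e-04, 2.826e-04, 3.014e-04]  ψ = [2, 2, 1]  (obs o_3=0)
t=4: δ = [2.826e-05, 4.710e-05, 3.532e-05]  ψ = [0, 0, 1]  (obs o_4=1)
t=5: δ = [2.943e-06, 6.132e-06, 9.811e-06]  ψ = [1, 2, 1]  (obs o_5=2)
t=6: δ = [1.226e-06, 1.022e-06, 1.090e-06]  ψ = [2, 2, 2]  (obs o_6=0)
backtrack: best end state = 0; path = [0, 1, 2, 0, 1, 2, 0]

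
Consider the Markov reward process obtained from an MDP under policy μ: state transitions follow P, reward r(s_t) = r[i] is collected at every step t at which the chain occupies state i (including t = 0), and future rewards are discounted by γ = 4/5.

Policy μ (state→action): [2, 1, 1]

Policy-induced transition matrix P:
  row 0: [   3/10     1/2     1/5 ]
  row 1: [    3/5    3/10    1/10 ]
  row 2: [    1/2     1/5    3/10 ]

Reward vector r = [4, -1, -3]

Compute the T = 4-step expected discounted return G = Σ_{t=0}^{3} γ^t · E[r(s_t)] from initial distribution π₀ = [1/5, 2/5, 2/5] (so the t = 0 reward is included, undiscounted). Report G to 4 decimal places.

t=0: π = [0.2000, 0.4000, 0.4000], E[r] = -0.8000, γ^t·E[r] = -0.800000, running G = -0.800000
t=1: π = [0.5000, 0.3000, 0.2000], E[r] = 1.1000, γ^t·E[r] = 0.880000, running G = 0.080000
t=2: π = [0.4300, 0.3800, 0.1900], E[r] = 0.7700, γ^t·E[r] = 0.492800, running G = 0.572800
t=3: π = [0.4520, 0.3670, 0.1810], E[r] = 0.8980, γ^t·E[r] = 0.459776, running G = 1.032576

G = 1.0326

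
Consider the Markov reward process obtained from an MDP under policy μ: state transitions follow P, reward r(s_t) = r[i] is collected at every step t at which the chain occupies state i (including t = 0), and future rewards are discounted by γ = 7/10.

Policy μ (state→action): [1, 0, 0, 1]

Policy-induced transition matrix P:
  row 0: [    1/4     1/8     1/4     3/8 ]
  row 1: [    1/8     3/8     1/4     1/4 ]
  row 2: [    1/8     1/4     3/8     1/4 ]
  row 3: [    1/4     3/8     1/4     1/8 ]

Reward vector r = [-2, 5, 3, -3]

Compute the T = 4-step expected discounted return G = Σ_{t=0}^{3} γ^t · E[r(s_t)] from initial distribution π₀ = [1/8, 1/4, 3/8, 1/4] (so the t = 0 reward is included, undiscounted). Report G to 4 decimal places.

t=0: π = [0.1250, 0.2500, 0.3750, 0.2500], E[r] = 1.3750, γ^t·E[r] = 1.375000, running G = 1.375000
t=1: π = [0.1719, 0.2969, 0.2969, 0.2344], E[r] = 1.3281, γ^t·E[r] = 0.929688, running G = 2.304688
t=2: π = [0.1758, 0.2949, 0.2871, 0.2422], E[r] = 1.2578, γ^t·E[r] = 0.616328, running G = 2.921016
t=3: π = [0.1772, 0.2952, 0.2859, 0.2417], E[r] = 1.2539, γ^t·E[r] = 0.430090, running G = 3.351105

G = 3.3511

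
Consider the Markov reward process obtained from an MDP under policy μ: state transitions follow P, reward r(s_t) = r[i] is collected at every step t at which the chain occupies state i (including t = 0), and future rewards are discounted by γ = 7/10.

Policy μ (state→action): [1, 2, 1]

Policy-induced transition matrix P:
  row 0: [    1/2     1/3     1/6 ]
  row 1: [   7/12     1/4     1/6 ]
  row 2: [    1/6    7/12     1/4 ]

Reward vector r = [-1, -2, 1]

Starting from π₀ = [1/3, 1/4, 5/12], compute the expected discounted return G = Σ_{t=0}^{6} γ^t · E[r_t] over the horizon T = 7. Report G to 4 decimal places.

t=0: π = [0.3333, 0.2500, 0.4167], E[r] = -0.4167, γ^t·E[r] = -0.416667, running G = -0.416667
t=1: π = [0.3819, 0.4167, 0.2014], E[r] = -1.0139, γ^t·E[r] = -0.709722, running G = -1.126389
t=2: π = [0.4676, 0.3490, 0.1834], E[r] = -0.9821, γ^t·E[r] = -0.481209, running G = -1.607598
t=3: π = [0.4679, 0.3501, 0.1820], E[r] = -0.9862, γ^t·E[r] = -0.338269, running G = -1.945868
t=4: π = [0.4685, 0.3496, 0.1818], E[r] = -0.9860, γ^t·E[r] = -0.236735, running G = -2.182603
t=5: π = [0.4685, 0.3497, 0.1818], E[r] = -0.9860, γ^t·E[r] = -0.165720, running G = -2.348323
t=6: π = [0.4685, 0.3497, 0.1818], E[r] = -0.9860, γ^t·E[r] = -0.116004, running G = -2.464326

G = -2.4643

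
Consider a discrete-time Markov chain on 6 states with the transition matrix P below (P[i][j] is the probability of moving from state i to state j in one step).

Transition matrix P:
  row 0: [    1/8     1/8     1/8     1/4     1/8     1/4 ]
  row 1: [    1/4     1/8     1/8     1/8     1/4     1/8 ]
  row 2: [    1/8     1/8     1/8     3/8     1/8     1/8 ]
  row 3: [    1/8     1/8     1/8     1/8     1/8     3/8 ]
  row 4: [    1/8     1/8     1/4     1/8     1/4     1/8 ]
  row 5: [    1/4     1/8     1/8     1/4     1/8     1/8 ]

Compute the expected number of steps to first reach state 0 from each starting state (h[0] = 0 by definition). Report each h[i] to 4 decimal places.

First-step conditioning: h[0] = 0; for i ≠ 0, h[i] = 1 + Σ_k P[i][k]·h[k].
  h[1] = 1 + 1/8·h[1] + 1/8·h[2] + 1/8·h[3] + 1/4·h[4] + 1/8·h[5]
  h[2] = 1 + 1/8·h[1] + 1/8·h[2] + 3/8·h[3] + 1/8·h[4] + 1/8·h[5]
  h[3] = 1 + 1/8·h[1] + 1/8·h[2] + 1/8·h[3] + 1/8·h[4] + 3/8·h[5]
  h[4] = 1 + 1/8·h[1] + 1/4·h[2] + 1/8·h[3] + 1/4·h[4] + 1/8·h[5]
  h[5] = 1 + 1/8·h[1] + 1/8·h[2] + 1/4·h[3] + 1/8·h[4] + 1/8·h[5]
Solving the 5×5 linear system over states ≠ 0 gives exactly h = [0, 16200/2999, 18368/2999, 17920/2999, 18496/2999, 16128/2999] (h[0] = 0 is the target).

h = [0.0000, 5.4018, 6.1247, 5.9753, 6.1674, 5.3778]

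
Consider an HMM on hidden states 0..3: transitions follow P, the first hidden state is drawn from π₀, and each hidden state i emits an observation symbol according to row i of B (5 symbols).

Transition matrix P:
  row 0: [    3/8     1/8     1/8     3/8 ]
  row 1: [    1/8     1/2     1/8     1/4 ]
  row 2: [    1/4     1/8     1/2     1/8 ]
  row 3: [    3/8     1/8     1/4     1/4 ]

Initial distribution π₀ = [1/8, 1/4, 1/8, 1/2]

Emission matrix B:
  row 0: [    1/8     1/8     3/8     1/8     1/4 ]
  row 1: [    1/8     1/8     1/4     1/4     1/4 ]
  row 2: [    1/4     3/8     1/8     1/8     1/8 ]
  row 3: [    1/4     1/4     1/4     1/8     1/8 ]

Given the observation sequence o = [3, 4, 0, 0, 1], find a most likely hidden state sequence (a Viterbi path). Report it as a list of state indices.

t=0: δ = [1.562e-02, 6.250e-02, 1.562e-02, 6.250e-02]  (obs o_0=3)
t=1: δ = [5.859e-03, 7.812e-03, 1.953e-03, 1.953e-03]  ψ = [3, 1, 3, 1]  (obs o_1=4)
t=2: δ = [2.747e-04, 4.883e-04, 2.441e-04, 5.493e-04]  ψ = [0, 1, 1, 0]  (obs o_2=0)
t=3: δ = [2.575e-05, 3.052e-05, 3.433e-05, 3.433e-05]  ψ = [3, 1, 3, 3]  (obs o_3=0)
t=4: δ = [1.609e-06, 1.907e-06, 6.437e-06, 2.414e-06]  ψ = [3, 1, 2, 0]  (obs o_4=1)
backtrack: best end state = 2; path = [3, 0, 3, 2, 2]

path = [3, 0, 3, 2, 2]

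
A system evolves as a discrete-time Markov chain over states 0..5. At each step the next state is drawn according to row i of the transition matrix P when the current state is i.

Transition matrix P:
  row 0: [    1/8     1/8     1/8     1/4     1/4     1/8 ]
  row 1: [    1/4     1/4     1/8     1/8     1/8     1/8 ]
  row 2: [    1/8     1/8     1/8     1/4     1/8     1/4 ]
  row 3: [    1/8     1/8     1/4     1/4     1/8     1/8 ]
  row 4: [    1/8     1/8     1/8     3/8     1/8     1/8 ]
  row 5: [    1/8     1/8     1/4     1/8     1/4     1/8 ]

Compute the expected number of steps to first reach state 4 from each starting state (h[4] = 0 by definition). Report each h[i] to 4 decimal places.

First-step conditioning: h[4] = 0; for i ≠ 4, h[i] = 1 + Σ_k P[i][k]·h[k].
  h[0] = 1 + 1/8·h[0] + 1/8·h[1] + 1/8·h[2] + 1/4·h[3] + 1/8·h[5]
  h[1] = 1 + 1/4·h[0] + 1/4·h[1] + 1/8·h[2] + 1/8·h[3] + 1/8·h[5]
  h[2] = 1 + 1/8·h[0] + 1/8·h[1] + 1/8·h[2] + 1/4·h[3] + 1/4·h[5]
  h[3] = 1 + 1/8·h[0] + 1/8·h[1] + 1/4·h[2] + 1/4·h[3] + 1/8·h[5]
  h[5] = 1 + 1/8·h[0] + 1/8·h[1] + 1/4·h[2] + 1/8·h[3] + 1/8·h[5]
Solving the 5×5 linear system over states ≠ 4 gives exactly h = [505/93, 189/31, 568/93, 192/31, 0, 168/31] (h[4] = 0 is the target).

h = [5.4301, 6.0968, 6.1075, 6.1935, 0.0000, 5.4194]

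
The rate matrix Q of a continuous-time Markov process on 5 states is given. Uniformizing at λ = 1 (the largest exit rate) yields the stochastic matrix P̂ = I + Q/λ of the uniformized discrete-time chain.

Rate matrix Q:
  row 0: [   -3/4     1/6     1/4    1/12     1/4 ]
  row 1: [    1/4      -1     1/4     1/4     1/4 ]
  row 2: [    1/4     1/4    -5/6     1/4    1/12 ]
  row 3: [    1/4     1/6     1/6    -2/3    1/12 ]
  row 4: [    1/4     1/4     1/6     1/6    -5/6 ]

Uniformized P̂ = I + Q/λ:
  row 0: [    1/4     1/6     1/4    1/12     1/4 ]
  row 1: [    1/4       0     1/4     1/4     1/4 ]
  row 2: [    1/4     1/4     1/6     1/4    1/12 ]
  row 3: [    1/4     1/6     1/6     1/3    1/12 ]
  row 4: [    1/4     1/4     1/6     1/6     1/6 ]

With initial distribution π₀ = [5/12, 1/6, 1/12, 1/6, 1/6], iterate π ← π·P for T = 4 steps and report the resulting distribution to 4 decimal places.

π = [0.2500, 0.1694, 0.2015, 0.2120, 0.1671]

t=0: π = [0.4167, 0.1667, 0.0833, 0.1667, 0.1667]
t=1: π = [0.2500, 0.1597, 0.2153, 0.1806, 0.1944]
t=2: π = [0.2500, 0.1742, 0.2008, 0.2072, 0.1678]
t=3: π = [0.2500, 0.1684, 0.2020, 0.2116, 0.1680]
t=4: π = [0.2500, 0.1694, 0.2015, 0.2120, 0.1671]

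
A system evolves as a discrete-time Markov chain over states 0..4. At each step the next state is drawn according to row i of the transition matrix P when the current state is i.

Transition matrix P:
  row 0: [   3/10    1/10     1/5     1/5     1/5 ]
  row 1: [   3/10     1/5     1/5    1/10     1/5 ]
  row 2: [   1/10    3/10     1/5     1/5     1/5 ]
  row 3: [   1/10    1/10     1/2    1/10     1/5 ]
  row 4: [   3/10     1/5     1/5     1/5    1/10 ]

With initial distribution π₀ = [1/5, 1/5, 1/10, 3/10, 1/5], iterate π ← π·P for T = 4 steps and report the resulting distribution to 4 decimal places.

π = [0.2171, 0.1870, 0.2492, 0.1650, 0.1818]

t=0: π = [0.2000, 0.2000, 0.1000, 0.3000, 0.2000]
t=1: π = [0.2200, 0.1600, 0.2900, 0.1500, 0.1800]
t=2: π = [0.2120, 0.1920, 0.2450, 0.1690, 0.1820]
t=3: π = [0.2172, 0.1864, 0.2507, 0.1639, 0.1818]
t=4: π = [0.2171, 0.1870, 0.2492, 0.1650, 0.1818]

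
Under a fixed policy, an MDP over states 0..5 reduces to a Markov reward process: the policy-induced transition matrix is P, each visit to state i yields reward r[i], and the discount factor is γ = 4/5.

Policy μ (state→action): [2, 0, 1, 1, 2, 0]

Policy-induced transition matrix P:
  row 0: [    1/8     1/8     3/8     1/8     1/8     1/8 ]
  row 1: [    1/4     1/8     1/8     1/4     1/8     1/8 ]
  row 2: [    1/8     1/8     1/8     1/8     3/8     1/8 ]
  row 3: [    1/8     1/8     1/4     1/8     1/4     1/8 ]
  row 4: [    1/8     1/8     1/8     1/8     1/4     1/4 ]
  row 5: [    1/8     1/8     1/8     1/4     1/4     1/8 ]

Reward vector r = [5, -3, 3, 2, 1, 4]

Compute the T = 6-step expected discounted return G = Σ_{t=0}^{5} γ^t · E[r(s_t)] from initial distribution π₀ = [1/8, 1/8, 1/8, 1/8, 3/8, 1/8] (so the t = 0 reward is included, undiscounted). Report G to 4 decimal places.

G = 7.2805

t=0: π = [0.1250, 0.1250, 0.1250, 0.1250, 0.3750, 0.1250], E[r] = 1.7500, γ^t·E[r] = 1.750000, running G = 1.750000
t=1: π = [0.1406, 0.1250, 0.1719, 0.1563, 0.2344, 0.1719], E[r] = 2.0781, γ^t·E[r] = 1.662500, running G = 3.412500
t=2: π = [0.1406, 0.1250, 0.1797, 0.1621, 0.2383, 0.1543], E[r] = 2.0469, γ^t·E[r] = 1.310000, running G = 4.722500
t=3: π = [0.1406, 0.1250, 0.1804, 0.1599, 0.2393, 0.1548], E[r] = 2.0476, γ^t·E[r] = 1.048375, running G = 5.770875
t=4: π = [0.1406, 0.1250, 0.1801, 0.1600, 0.2393, 0.1549], E[r] = 2.0475, γ^t·E[r] = 0.838650, running G = 6.609525
t=5: π = [0.1406, 0.1250, 0.1802, 0.1600, 0.2393, 0.1549], E[r] = 2.0476, γ^t·E[r] = 0.670941, running G = 7.280466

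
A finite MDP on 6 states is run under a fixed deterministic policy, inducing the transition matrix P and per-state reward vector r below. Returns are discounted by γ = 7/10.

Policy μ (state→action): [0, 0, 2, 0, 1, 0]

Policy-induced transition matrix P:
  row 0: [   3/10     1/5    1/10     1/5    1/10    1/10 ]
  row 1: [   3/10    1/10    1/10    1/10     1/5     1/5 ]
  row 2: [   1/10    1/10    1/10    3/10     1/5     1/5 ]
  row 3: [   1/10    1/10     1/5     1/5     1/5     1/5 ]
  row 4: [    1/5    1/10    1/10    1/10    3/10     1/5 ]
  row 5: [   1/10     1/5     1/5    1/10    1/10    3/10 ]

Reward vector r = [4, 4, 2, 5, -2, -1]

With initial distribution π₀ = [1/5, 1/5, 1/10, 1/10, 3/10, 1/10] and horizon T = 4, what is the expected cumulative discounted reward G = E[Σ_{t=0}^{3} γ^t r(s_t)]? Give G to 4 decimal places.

t=0: π = [0.2000, 0.2000, 0.1000, 0.1000, 0.3000, 0.1000], E[r] = 1.6000, γ^t·E[r] = 1.600000, running G = 1.600000
t=1: π = [0.2100, 0.1300, 0.1200, 0.1500, 0.2000, 0.1900], E[r] = 1.7600, γ^t·E[r] = 1.232000, running G = 2.832000
t=2: π = [0.1880, 0.1400, 0.1340, 0.1600, 0.1800, 0.1980], E[r] = 1.8220, γ^t·E[r] = 0.892780, running G = 3.724780
t=3: π = [0.1836, 0.1386, 0.1358, 0.1616, 0.1794, 0.2010], E[r] = 1.8086, γ^t·E[r] = 0.620350, running G = 4.345130

G = 4.3451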